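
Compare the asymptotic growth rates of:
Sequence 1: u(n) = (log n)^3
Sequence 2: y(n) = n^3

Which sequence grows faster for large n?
Comparing growth rates:
Growth-rate hierarchy: log n ≺ any polynomial ≺ any exponential cⁿ (c>1) ≺ n! ≺ nⁿ.
polynomial degree 3 dominates polylogarithmic (log n)^3 asymptotically.

y(n) grows faster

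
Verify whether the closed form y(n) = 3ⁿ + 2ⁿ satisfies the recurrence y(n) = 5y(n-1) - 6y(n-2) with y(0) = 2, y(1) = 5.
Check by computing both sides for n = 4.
From the recurrence with y(0) = 2, y(1) = 5:
  y(0) = 2, y(1) = 5, y(2) = 13, y(3) = 35, y(4) = 97
  so the recurrence gives y(4) = 97.
From the proposed closed form y(n) = 3ⁿ + 2ⁿ:
  y(4) = 97.
Both sides give 97 at n = 4, and the initial condition(s) match, so the closed form is consistent.

Yes, the closed form is correct.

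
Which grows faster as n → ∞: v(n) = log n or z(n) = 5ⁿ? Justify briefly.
Comparing growth rates:
Growth-rate hierarchy: log n ≺ any polynomial ≺ any exponential cⁿ (c>1) ≺ n! ≺ nⁿ.
exponential base 5 dominates logarithmic asymptotically.

z(n) grows faster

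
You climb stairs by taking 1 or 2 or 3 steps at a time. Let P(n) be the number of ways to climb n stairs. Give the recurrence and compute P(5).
Condition on the size of the last step (1 to 3): before it there were n-1, …, n-3 stairs climbed, and these cases are disjoint, so P(n) = P(n-1) + P(n-2) + P(n-3) (order-3 linear recurrence).
Initial conditions by direct count (compositions of i into parts ≤ 3): P(1) = 1; P(2) = 2; P(3) = 4.
Iterating the recurrence: P(4) = 7, P(5) = 13.

P(n) = P(n-1) + P(n-2) + P(n-3), P(1) = 1, P(2) = 2, P(3) = 4; P(5) = 13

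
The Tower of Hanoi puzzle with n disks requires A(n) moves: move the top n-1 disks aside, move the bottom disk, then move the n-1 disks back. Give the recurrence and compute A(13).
Moving n disks = move the top n-1 disks aside (A(n-1) moves) + move the largest disk (1 move) + move the n-1 disks back on top (A(n-1) moves), so A(n) = 2A(n-1) + 1, with A(1) = 1 (a single disk takes one move).
First terms: 1, 3, 7, 15, 31, 63, … — each is one less than a power of 2. Indeed A(n) + 1 = 2(A(n-1) + 1) with A(1) + 1 = 2, so A(n) + 1 = 2ⁿ and A(n) = 2ⁿ - 1.
Hence A(13) = 2^13 - 1 = 8192 - 1 = 8191.

A(n) = 2A(n-1) + 1, A(1) = 1; A(13) = 8191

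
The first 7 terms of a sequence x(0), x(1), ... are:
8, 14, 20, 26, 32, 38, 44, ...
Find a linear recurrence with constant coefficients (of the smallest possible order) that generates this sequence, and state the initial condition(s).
Look for the lowest-order linear relation among consecutive terms.
Observation: consecutive differences are constant (= 6).
Check at n=2: 1·14 + 6 = 20. ✓

x(n) = x(n-1) + 6, x(0) = 8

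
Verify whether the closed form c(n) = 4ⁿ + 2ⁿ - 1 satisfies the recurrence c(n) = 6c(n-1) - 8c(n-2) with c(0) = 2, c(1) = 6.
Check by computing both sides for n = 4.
From the recurrence with c(0) = 2, c(1) = 6:
  c(0) = 2, c(1) = 6, c(2) = 20, c(3) = 72, c(4) = 272
  so the recurrence gives c(4) = 272.
From the proposed closed form c(n) = 4ⁿ + 2ⁿ - 1:
  c(4) = 271.
The recurrence gives 272 but the closed form gives 271, so the closed form does not satisfy the recurrence.

No, the closed form is incorrect.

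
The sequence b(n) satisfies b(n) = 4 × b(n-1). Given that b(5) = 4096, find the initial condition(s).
In general b(n) = 4ⁿ · b(0). At n = 5: b(0) = b(5) / 4^5 = 4096 / 1024 = 4.

b(0) = 4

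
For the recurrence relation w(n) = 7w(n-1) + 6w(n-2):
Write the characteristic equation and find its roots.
Substitute w(n) = rⁿ and divide through by rⁿ⁻²: r² - 7r - 6 = 0
Discriminant: 7² + 4·6 = 73, not a perfect square, so by the quadratic formula r = (7 ± √73)/2.
General solution: w(n) = A·r₁ⁿ + B·r₂ⁿ where r₁,r₂ = (7 ± √73)/2

Characteristic: r² - 7r - 6 = 0, Roots: r = (7 ± √73)/2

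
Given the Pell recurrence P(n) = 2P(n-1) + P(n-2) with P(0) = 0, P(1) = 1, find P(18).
Computing the sequence terms:
0, 1, 2, 5, 12, 29, 70, 169, 408, 985, 2378, 5741, 13860, 33461, 80782, 195025, 470832, 1136689, 2744210

2744210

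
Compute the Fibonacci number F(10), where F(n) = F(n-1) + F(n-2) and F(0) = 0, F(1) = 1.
Computing the sequence terms:
0, 1, 1, 2, 3, 5, 8, 13, 21, 34, 55

55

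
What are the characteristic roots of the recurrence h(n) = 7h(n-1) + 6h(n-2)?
Substitute h(n) = rⁿ and divide through by rⁿ⁻²: r² - 7r - 6 = 0
Discriminant: 7² + 4·6 = 73, not a perfect square, so by the quadratic formula r = (7 ± √73)/2.
General solution: h(n) = A·r₁ⁿ + B·r₂ⁿ where r₁,r₂ = (7 ± √73)/2

Characteristic: r² - 7r - 6 = 0, Roots: r = (7 ± √73)/2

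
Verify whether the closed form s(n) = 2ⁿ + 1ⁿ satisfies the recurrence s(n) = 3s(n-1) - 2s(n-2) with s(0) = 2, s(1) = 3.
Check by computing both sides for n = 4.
From the recurrence with s(0) = 2, s(1) = 3:
  s(0) = 2, s(1) = 3, s(2) = 5, s(3) = 9, s(4) = 17
  so the recurrence gives s(4) = 17.
From the proposed closed form s(n) = 2ⁿ + 1ⁿ:
  s(4) = 17.
Both sides give 17 at n = 4, and the initial condition(s) match, so the closed form is consistent.

Yes, the closed form is correct.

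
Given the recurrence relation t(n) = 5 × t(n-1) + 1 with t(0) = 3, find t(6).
Computing step by step:
t(0) = 3
t(1) = 5 × 3 + 1 = 16
t(2) = 5 × 16 + 1 = 81
t(3) = 5 × 81 + 1 = 406
t(4) = 5 × 406 + 1 = 2031
t(5) = 5 × 2031 + 1 = 10156
t(6) = 5 × 10156 + 1 = 50781

50781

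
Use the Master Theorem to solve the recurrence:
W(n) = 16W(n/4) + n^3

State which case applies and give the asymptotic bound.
Master Theorem template: W(n) = a·W(n/b) + f(n).
Here: a=16, b=4, f(n)=n^3
Compute log_b(a) = log_4(16) = 2.
f(n) = n^3 = Ω(n^(2+ε)) with ε = 1, and the regularity condition holds (a·f(n/b) = (a/b^3)·f(n) with a/b^3 = 4^-1 < 1). Case 3: W(n) = Θ(f(n)) = Θ(n^3).

Case 3: W(n) = Θ(n^3)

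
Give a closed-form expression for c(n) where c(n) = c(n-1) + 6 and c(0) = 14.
Recurrence: c(n) = c(n-1) + 6, initial: c(0) = 14.
Each step adds 6, so c(n) = c(0) + 6n = 6n + 14.

c(n) = 6n + 14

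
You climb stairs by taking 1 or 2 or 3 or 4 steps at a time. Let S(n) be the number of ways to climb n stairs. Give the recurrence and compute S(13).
Condition on the size of the last step (1 to 4): before it there were n-1, …, n-4 stairs climbed, and these cases are disjoint, so S(n) = S(n-1) + S(n-2) + S(n-3) + S(n-4) (order-4 linear recurrence).
Initial conditions by direct count (compositions of i into parts ≤ 4): S(1) = 1; S(2) = 2; S(3) = 4; S(4) = 8.
Iterating the recurrence: S(5) = 15, S(6) = 29, S(7) = 56, S(8) = 108, S(9) = 208, S(10) = 401, S(11) = 773, S(12) = 1490, S(13) = 2872.

S(n) = S(n-1) + S(n-2) + S(n-3) + S(n-4), S(1) = 1, S(2) = 2, S(3) = 4, S(4) = 8; S(13) = 2872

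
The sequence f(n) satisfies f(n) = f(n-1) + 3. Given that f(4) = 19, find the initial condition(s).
f(4) = f(0) + 4·3, so f(0) = 19 - 12 = 7.

f(0) = 7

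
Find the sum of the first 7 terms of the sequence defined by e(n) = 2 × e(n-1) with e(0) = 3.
Computing the sequence terms: 3, 6, 12, 24, 48, 96, 192
Adding these values together:

381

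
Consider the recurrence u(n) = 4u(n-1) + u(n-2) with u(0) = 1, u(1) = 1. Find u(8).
Computing the sequence terms:
1, 1, 5, 21, 89, 377, 1597, 6765, 28657

28657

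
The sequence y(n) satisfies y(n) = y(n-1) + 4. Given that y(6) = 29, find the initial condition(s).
y(6) = y(0) + 6·4, so y(0) = 29 - 24 = 5.

y(0) = 5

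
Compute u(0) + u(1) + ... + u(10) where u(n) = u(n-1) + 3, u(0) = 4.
Computing the sequence terms: 4, 7, 10, 13, 16, 19, 22, 25, 28, 31, 34
Adding these values together:

209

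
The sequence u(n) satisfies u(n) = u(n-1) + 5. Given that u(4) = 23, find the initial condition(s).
u(4) = u(0) + 4·5, so u(0) = 23 - 20 = 3.

u(0) = 3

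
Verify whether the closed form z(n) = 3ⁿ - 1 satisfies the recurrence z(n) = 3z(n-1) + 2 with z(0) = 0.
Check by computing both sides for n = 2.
From the recurrence with z(0) = 0:
  z(0) = 0, z(1) = 2, z(2) = 8
  so the recurrence gives z(2) = 8.
From the proposed closed form z(n) = 3ⁿ - 1:
  z(2) = 8.
Both sides give 8 at n = 2, and the initial condition(s) match, so the closed form is consistent.

Yes, the closed form is correct.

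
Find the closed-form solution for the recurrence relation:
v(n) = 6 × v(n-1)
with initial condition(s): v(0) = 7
Recurrence: v(n) = 6 × v(n-1), initial: v(0) = 7.
Each term is 6 times the previous, so this is geometric with ratio 6. After n steps: v(n) = v(0)·6ⁿ = 7·6ⁿ.

v(n) = 7·6ⁿ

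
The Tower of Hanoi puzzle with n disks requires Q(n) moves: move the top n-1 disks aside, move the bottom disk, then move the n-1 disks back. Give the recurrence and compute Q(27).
Moving n disks = move the top n-1 disks aside (Q(n-1) moves) + move the largest disk (1 move) + move the n-1 disks back on top (Q(n-1) moves), so Q(n) = 2Q(n-1) + 1, with Q(1) = 1 (a single disk takes one move).
First terms: 1, 3, 7, 15, 31, 63, … — each is one less than a power of 2. Indeed Q(n) + 1 = 2(Q(n-1) + 1) with Q(1) + 1 = 2, so Q(n) + 1 = 2ⁿ and Q(n) = 2ⁿ - 1.
Hence Q(27) = 2^27 - 1 = 134217728 - 1 = 134217727.

Q(n) = 2Q(n-1) + 1, Q(1) = 1; Q(27) = 134217727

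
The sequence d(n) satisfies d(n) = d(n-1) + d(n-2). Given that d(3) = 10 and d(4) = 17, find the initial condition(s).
Work backwards using d(k) = d(k+2) - d(k+1):
d(2) = d(4) - d(3) = 17 - 10 = 7
d(1) = d(3) - d(2) = 10 - 7 = 3
d(0) = d(2) - d(1) = 7 - 3 = 4

d(0) = 4, d(1) = 3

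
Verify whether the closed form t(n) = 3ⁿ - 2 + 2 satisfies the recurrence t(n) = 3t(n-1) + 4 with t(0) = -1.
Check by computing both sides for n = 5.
From the recurrence with t(0) = -1:
  t(0) = -1, t(1) = 1, t(2) = 7, t(3) = 25, t(4) = 79, t(5) = 241
  so the recurrence gives t(5) = 241.
From the proposed closed form t(n) = 3ⁿ - 2 + 2:
  t(5) = 243.
The recurrence gives 241 but the closed form gives 243, so the closed form does not satisfy the recurrence.

No, the closed form is incorrect.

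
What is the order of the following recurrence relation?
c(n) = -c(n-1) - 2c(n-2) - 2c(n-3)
The order is the largest lag k for which c(n-k) appears. Here the deepest term is c(n-3), so the order is 3.

Order 3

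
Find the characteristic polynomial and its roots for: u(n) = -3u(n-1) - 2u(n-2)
Substitute u(n) = rⁿ and divide through by rⁿ⁻²: r² + 3r + 2 = 0
Factor: (r + 1)(r + 2) = 0, so r = -1, -2.
General solution: u(n) = A·(-1)ⁿ + B·(-2)ⁿ

Characteristic: r² + 3r + 2 = 0, Roots: r = -1, -2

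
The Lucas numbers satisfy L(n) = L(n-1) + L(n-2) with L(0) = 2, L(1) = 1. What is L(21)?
Computing the sequence terms:
2, 1, 3, 4, 7, 11, 18, 29, 47, 76, 123, 199, 322, 521, 843, 1364, 2207, 3571, 5778, 9349, 15127, 24476

24476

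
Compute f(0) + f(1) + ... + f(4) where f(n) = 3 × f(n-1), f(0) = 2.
Computing the sequence terms: 2, 6, 18, 54, 162
Adding these values together:

242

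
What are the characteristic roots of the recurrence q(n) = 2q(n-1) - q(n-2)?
Substitute q(n) = rⁿ and divide through by rⁿ⁻²: r² - 2r + 1 = 0
Factor: (r - 1)² = 0, so r = 1 (double root).
General solution: q(n) = (A + Bn)·1ⁿ

Characteristic: r² - 2r + 1 = 0, Roots: r = 1 (double root)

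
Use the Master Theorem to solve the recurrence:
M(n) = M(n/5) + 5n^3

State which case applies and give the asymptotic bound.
Master Theorem template: M(n) = a·M(n/b) + f(n).
Here: a=1, b=5, f(n)=5n^3
Compute log_b(a) = log_5(1) = 0.
f(n) = 5n^3 = Ω(n^(0+ε)) with ε = 3, and the regularity condition holds (a·f(n/b) = (a/b^3)·f(n) with a/b^3 = 5^-3 < 1). Case 3: M(n) = Θ(f(n)) = Θ(n^3).

Case 3: M(n) = Θ(n^3)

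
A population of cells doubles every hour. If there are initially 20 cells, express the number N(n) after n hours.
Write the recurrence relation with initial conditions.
Each hour multiplies the count by 2, so the count after n hours depends only on the count after n-1 hours: N(n) = 2 × N(n-1). The starting count gives N(0) = 20.
Unrolling n times gives the closed form N(n) = 20 × 2ⁿ.

N(n) = 2 × N(n-1), N(0) = 20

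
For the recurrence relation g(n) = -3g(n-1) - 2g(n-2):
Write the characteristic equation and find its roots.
Substitute g(n) = rⁿ and divide through by rⁿ⁻²: r² + 3r + 2 = 0
Factor: (r + 1)(r + 2) = 0, so r = -1, -2.
General solution: g(n) = A·(-1)ⁿ + B·(-2)ⁿ

Characteristic: r² + 3r + 2 = 0, Roots: r = -1, -2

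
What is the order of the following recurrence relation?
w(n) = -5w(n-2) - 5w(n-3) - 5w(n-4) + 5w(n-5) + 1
The order is the largest lag k for which w(n-k) appears. Here the deepest term is w(n-5) (the 1 term is non-homogeneous and does not affect the order), so the order is 5.

Order 5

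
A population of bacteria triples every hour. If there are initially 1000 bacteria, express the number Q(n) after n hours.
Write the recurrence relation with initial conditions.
Each hour multiplies the count by 3, so the count after n hours depends only on the count after n-1 hours: Q(n) = 3 × Q(n-1). The starting count gives Q(0) = 1000.
Unrolling n times gives the closed form Q(n) = 1000 × 3ⁿ.

Q(n) = 3 × Q(n-1), Q(0) = 1000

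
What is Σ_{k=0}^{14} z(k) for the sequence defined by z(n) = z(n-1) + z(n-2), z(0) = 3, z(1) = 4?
Computing the sequence terms: 3, 4, 7, 11, 18, 29, 47, 76, 123, 199, 322, 521, 843, 1364, 2207
Adding these values together:

5774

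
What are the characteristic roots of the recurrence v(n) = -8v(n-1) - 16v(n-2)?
Substitute v(n) = rⁿ and divide through by rⁿ⁻²: r² + 8r + 16 = 0
Factor: (r + 4)² = 0, so r = -4 (double root).
General solution: v(n) = (A + Bn)·(-4)ⁿ

Characteristic: r² + 8r + 16 = 0, Roots: r = -4 (double root)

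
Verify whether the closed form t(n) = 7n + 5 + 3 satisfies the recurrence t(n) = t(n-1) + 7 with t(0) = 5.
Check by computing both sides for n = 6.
From the recurrence with t(0) = 5:
  t(0) = 5, t(1) = 12, t(2) = 19, t(3) = 26, t(4) = 33, t(5) = 40, t(6) = 47
  so the recurrence gives t(6) = 47.
From the proposed closed form t(n) = 7n + 5 + 3:
  t(6) = 50.
The recurrence gives 47 but the closed form gives 50, so the closed form does not satisfy the recurrence.

No, the closed form is incorrect.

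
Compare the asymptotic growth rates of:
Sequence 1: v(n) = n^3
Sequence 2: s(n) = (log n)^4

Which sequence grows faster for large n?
Comparing growth rates:
Growth-rate hierarchy: log n ≺ any polynomial ≺ any exponential cⁿ (c>1) ≺ n! ≺ nⁿ.
polynomial degree 3 dominates polylogarithmic (log n)^4 asymptotically.

v(n) grows faster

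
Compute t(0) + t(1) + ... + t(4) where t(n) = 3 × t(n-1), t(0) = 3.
Computing the sequence terms: 3, 9, 27, 81, 243
Adding these values together:

363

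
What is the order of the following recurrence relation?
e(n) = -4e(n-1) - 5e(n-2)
The order is the largest lag k for which e(n-k) appears. Here the deepest term is e(n-2), so the order is 2.

Order 2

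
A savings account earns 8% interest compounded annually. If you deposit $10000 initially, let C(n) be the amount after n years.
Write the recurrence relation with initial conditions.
Each year the balance grows by 8%, i.e. is multiplied by 1 + 8/100 = 1.08, so C(n) = 1.08 × C(n-1). The initial deposit gives C(0) = 10000.
Unrolling gives the closed form C(n) = 10000 × (1.08)ⁿ.

C(n) = 1.08 × C(n-1), C(0) = 10000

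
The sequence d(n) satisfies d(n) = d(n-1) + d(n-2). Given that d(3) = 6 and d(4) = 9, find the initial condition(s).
Work backwards using d(k) = d(k+2) - d(k+1):
d(2) = d(4) - d(3) = 9 - 6 = 3
d(1) = d(3) - d(2) = 6 - 3 = 3
d(0) = d(2) - d(1) = 3 - 3 = 0

d(0) = 0, d(1) = 3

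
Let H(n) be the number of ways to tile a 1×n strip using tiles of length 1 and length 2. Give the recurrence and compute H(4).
Condition on the last tile: it has length 1 (leaving a 1×(n-1) strip) or length 2 (leaving a 1×(n-2) strip), so H(n) = H(n-1) + H(n-2) (order-2 linear recurrence).
For 0 ≤ i < 2 only unit tiles fit, so H(i) = 1.
Iterating the recurrence: H(2) = 2, H(3) = 3, H(4) = 5.

H(n) = H(n-1) + H(n-2), with H(i) = 1 for 0 ≤ i < 2; H(4) = 5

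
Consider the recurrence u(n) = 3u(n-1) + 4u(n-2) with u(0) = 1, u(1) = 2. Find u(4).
Computing the sequence terms:
1, 2, 10, 38, 154

154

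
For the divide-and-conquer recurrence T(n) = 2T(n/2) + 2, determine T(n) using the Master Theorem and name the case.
Master Theorem template: T(n) = a·T(n/b) + f(n).
Here: a=2, b=2, f(n)=2
Compute log_b(a) = log_2(2) = 1.
f(n) = 2 = O(n^(1-ε)) with ε = 1. Case 1: T(n) = Θ(n^log_b(a)) = Θ(n).

Case 1: T(n) = Θ(n)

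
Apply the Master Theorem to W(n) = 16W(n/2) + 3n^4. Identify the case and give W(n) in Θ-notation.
Master Theorem template: W(n) = a·W(n/b) + f(n).
Here: a=16, b=2, f(n)=3n^4
Compute log_b(a) = log_2(16) = 4.
f(n) = 3n^4 = Θ(n^4). Case 2: W(n) = Θ(n^4 log n).

Case 2: W(n) = Θ(n^4 log n)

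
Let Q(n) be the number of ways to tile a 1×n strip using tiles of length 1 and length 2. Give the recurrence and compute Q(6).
Condition on the last tile: it has length 1 (leaving a 1×(n-1) strip) or length 2 (leaving a 1×(n-2) strip), so Q(n) = Q(n-1) + Q(n-2) (order-2 linear recurrence).
For 0 ≤ i < 2 only unit tiles fit, so Q(i) = 1.
Iterating the recurrence: Q(2) = 2, Q(3) = 3, Q(4) = 5, Q(5) = 8, Q(6) = 13.

Q(n) = Q(n-1) + Q(n-2), with Q(i) = 1 for 0 ≤ i < 2; Q(6) = 13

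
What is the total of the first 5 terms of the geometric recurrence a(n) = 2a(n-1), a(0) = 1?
Computing the sequence terms: 1, 2, 4, 8, 16
Adding these values together:

31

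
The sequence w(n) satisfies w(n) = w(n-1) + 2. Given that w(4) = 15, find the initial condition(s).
w(4) = w(0) + 4·2, so w(0) = 15 - 8 = 7.

w(0) = 7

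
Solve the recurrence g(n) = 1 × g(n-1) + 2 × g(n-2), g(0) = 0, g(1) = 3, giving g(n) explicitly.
Recurrence: g(n) = 1 × g(n-1) + 2 × g(n-2), initial: g(0) = 0, g(1) = 3.
Characteristic equation: r² - 1r - 2 = 0, which factors as (r - 2)(r + 1) = 0, so r = 2, -1. General solution g(n) = A·2ⁿ + B·(-1)ⁿ. From g(0) = 0: A + B = 0. From g(1) = 3: 2A - 1B = 3. Solving gives A = 1, B = -1.

g(n) = 2ⁿ - (-1)ⁿ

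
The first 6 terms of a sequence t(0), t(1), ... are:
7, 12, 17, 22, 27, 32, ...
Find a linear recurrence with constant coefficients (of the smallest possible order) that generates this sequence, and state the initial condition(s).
Look for the lowest-order linear relation among consecutive terms.
Observation: consecutive differences are constant (= 5).
Check at n=2: 1·12 + 5 = 17. ✓

t(n) = t(n-1) + 5, t(0) = 7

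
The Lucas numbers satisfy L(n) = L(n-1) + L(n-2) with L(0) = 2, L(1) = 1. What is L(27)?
Computing the sequence terms:
2, 1, 3, 4, 7, 11, 18, 29, 47, 76, 123, 199, 322, 521, 843, 1364, 2207, 3571, 5778, 9349, 15127, 24476, 39603, 64079, 103682, 167761, 271443, 439204

439204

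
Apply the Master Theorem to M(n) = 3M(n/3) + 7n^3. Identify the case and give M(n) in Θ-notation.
Master Theorem template: M(n) = a·M(n/b) + f(n).
Here: a=3, b=3, f(n)=7n^3
Compute log_b(a) = log_3(3) = 1.
f(n) = 7n^3 = Ω(n^(1+ε)) with ε = 2, and the regularity condition holds (a·f(n/b) = (a/b^3)·f(n) with a/b^3 = 3^-2 < 1). Case 3: M(n) = Θ(f(n)) = Θ(n^3).

Case 3: M(n) = Θ(n^3)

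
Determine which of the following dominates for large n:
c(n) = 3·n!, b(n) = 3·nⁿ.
Comparing growth rates:
Growth-rate hierarchy: log n ≺ any polynomial ≺ any exponential cⁿ (c>1) ≺ n! ≺ nⁿ.
super-exponential nⁿ dominates factorial asymptotically.

b(n) grows faster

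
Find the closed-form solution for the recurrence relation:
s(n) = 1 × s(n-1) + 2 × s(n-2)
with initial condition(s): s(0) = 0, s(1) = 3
Recurrence: s(n) = 1 × s(n-1) + 2 × s(n-2), initial: s(0) = 0, s(1) = 3.
Characteristic equation: r² - 1r - 2 = 0, which factors as (r - 2)(r + 1) = 0, so r = 2, -1. General solution s(n) = A·2ⁿ + B·(-1)ⁿ. From s(0) = 0: A + B = 0. From s(1) = 3: 2A - 1B = 3. Solving gives A = 1, B = -1.

s(n) = 2ⁿ - (-1)ⁿ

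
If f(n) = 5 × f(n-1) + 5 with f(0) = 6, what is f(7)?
Computing step by step:
f(0) = 6
f(1) = 5 × 6 + 5 = 35
f(2) = 5 × 35 + 5 = 180
f(3) = 5 × 180 + 5 = 905
f(4) = 5 × 905 + 5 = 4530
f(5) = 5 × 4530 + 5 = 22655
f(6) = 5 × 22655 + 5 = 113280
f(7) = 5 × 113280 + 5 = 566405

566405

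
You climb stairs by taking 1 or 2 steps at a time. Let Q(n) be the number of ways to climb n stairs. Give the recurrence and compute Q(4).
Condition on the size of the last step (1 to 2): before it there were n-1, …, n-2 stairs climbed, and these cases are disjoint, so Q(n) = Q(n-1) + Q(n-2) (Fibonacci-type sequence).
Initial conditions by direct count (compositions of i into parts ≤ 2): Q(1) = 1; Q(2) = 2.
Iterating the recurrence: Q(3) = 3, Q(4) = 5.

Q(n) = Q(n-1) + Q(n-2), Q(1) = 1, Q(2) = 2; Q(4) = 5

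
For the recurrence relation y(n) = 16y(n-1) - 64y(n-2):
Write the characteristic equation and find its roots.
Substitute y(n) = rⁿ and divide through by rⁿ⁻²: r² - 16r + 64 = 0
Factor: (r - 8)² = 0, so r = 8 (double root).
General solution: y(n) = (A + Bn)·8ⁿ

Characteristic: r² - 16r + 64 = 0, Roots: r = 8 (double root)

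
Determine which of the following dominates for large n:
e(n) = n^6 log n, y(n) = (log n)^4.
Comparing growth rates:
Growth-rate hierarchy: log n ≺ any polynomial ≺ any exponential cⁿ (c>1) ≺ n! ≺ nⁿ.
polynomial degree 6 (with log factor) dominates polylogarithmic (log n)^4 asymptotically.

e(n) grows faster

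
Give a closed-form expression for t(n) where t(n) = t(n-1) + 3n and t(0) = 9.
Recurrence: t(n) = t(n-1) + 3n, initial: t(0) = 9.
Telescoping: t(n) = t(0) + 3·Σᵢ₌₁ⁿ i = 9 + 3·n(n+1)/2.

t(n) = 3·n(n+1)/2 + 9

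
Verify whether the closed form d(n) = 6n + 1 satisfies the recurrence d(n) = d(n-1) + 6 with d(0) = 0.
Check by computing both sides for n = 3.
From the recurrence with d(0) = 0:
  d(0) = 0, d(1) = 6, d(2) = 12, d(3) = 18
  so the recurrence gives d(3) = 18.
From the proposed closed form d(n) = 6n + 1:
  d(3) = 19.
The recurrence gives 18 but the closed form gives 19, so the closed form does not satisfy the recurrence.

No, the closed form is incorrect.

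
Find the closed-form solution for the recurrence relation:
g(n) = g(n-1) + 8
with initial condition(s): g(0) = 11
Recurrence: g(n) = g(n-1) + 8, initial: g(0) = 11.
Each step adds 8, so g(n) = g(0) + 8n = 8n + 11.

g(n) = 8n + 11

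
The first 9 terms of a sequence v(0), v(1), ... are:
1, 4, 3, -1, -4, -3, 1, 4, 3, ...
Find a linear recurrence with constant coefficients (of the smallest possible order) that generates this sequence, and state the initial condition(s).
Look for the lowest-order linear relation among consecutive terms.
Observation: v(n) - 1·v(n-1) - (-1)·v(n-2) = 0 holds for the shown terms, and no order-1 relation v(n) = α·v(n-1) + β fits.
Check at n=3: 1·3 + (-1)·4 = -1. ✓

v(n) = v(n-1) - v(n-2), v(0) = 1, v(1) = 4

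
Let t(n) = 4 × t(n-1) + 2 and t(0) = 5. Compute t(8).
Computing step by step:
t(0) = 5
t(1) = 4 × 5 + 2 = 22
t(2) = 4 × 22 + 2 = 90
t(3) = 4 × 90 + 2 = 362
t(4) = 4 × 362 + 2 = 1450
t(5) = 4 × 1450 + 2 = 5802
t(6) = 4 × 5802 + 2 = 23210
t(7) = 4 × 23210 + 2 = 92842
t(8) = 4 × 92842 + 2 = 371370

371370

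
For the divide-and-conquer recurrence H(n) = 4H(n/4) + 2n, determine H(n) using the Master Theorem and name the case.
Master Theorem template: H(n) = a·H(n/b) + f(n).
Here: a=4, b=4, f(n)=2n
Compute log_b(a) = log_4(4) = 1.
f(n) = 2n = Θ(n). Case 2: H(n) = Θ(n log n).

Case 2: H(n) = Θ(n log n)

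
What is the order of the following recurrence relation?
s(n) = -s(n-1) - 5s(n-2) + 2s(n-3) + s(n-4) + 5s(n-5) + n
The order is the largest lag k for which s(n-k) appears. Here the deepest term is s(n-5) (the n term is non-homogeneous and does not affect the order), so the order is 5.

Order 5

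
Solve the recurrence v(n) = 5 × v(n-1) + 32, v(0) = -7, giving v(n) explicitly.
Recurrence: v(n) = 5 × v(n-1) + 32, initial: v(0) = -7.
Try v(n) = A·5ⁿ + C. Substituting: A·5ⁿ + C = 5(A·5ⁿ⁻¹ + C) + 32 = A·5ⁿ + 5C + 32, so C = 5C + 32, giving C = -8. Then v(0) = A - 8 = -7 gives A = 1.

v(n) = 5ⁿ - 8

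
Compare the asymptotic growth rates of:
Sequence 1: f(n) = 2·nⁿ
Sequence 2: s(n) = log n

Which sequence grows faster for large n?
Comparing growth rates:
Growth-rate hierarchy: log n ≺ any polynomial ≺ any exponential cⁿ (c>1) ≺ n! ≺ nⁿ.
super-exponential nⁿ dominates logarithmic asymptotically.

f(n) grows faster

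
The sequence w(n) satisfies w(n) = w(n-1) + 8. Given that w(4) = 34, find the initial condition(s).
w(4) = w(0) + 4·8, so w(0) = 34 - 32 = 2.

w(0) = 2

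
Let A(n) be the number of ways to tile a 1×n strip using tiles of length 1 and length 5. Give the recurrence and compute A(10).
Condition on the last tile: it has length 1 (leaving a 1×(n-1) strip) or length 5 (leaving a 1×(n-5) strip), so A(n) = A(n-1) + A(n-5) (order-5 linear recurrence).
For 0 ≤ i < 5 only unit tiles fit, so A(i) = 1.
Iterating the recurrence: A(5) = 2, A(6) = 3, A(7) = 4, A(8) = 5, A(9) = 6, A(10) = 8.

A(n) = A(n-1) + A(n-5), with A(i) = 1 for 0 ≤ i < 5; A(10) = 8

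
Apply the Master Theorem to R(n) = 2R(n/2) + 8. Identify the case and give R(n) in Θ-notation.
Master Theorem template: R(n) = a·R(n/b) + f(n).
Here: a=2, b=2, f(n)=8
Compute log_b(a) = log_2(2) = 1.
f(n) = 8 = O(n^(1-ε)) with ε = 1. Case 1: R(n) = Θ(n^log_b(a)) = Θ(n).

Case 1: R(n) = Θ(n)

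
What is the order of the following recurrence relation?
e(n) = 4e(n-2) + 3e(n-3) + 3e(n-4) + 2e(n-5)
The order is the largest lag k for which e(n-k) appears. Here the deepest term is e(n-5), so the order is 5.

Order 5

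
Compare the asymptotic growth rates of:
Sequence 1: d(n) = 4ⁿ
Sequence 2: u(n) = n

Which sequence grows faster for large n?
Comparing growth rates:
Growth-rate hierarchy: log n ≺ any polynomial ≺ any exponential cⁿ (c>1) ≺ n! ≺ nⁿ.
exponential base 4 dominates polynomial degree 1 asymptotically.

d(n) grows faster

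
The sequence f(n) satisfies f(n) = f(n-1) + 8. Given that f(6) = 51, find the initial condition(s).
f(6) = f(0) + 6·8, so f(0) = 51 - 48 = 3.

f(0) = 3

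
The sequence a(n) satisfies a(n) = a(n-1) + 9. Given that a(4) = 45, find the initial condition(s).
a(4) = a(0) + 4·9, so a(0) = 45 - 36 = 9.

a(0) = 9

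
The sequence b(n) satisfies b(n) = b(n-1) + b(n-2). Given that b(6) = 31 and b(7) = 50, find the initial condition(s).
Work backwards using b(k) = b(k+2) - b(k+1):
b(5) = b(7) - b(6) = 50 - 31 = 19
b(4) = b(6) - b(5) = 31 - 19 = 12
b(3) = b(5) - b(4) = 19 - 12 = 7
b(2) = b(4) - b(3) = 12 - 7 = 5
b(1) = b(3) - b(2) = 7 - 5 = 2
b(0) = b(2) - b(1) = 5 - 2 = 3

b(0) = 3, b(1) = 2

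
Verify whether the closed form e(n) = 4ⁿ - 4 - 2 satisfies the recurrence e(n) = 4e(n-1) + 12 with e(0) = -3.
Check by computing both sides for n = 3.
From the recurrence with e(0) = -3:
  e(0) = -3, e(1) = 0, e(2) = 12, e(3) = 60
  so the recurrence gives e(3) = 60.
From the proposed closed form e(n) = 4ⁿ - 4 - 2:
  e(3) = 58.
The recurrence gives 60 but the closed form gives 58, so the closed form does not satisfy the recurrence.

No, the closed form is incorrect.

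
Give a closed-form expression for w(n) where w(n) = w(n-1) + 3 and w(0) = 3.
Recurrence: w(n) = w(n-1) + 3, initial: w(0) = 3.
Each step adds 3, so w(n) = w(0) + 3n = 3n + 3.

w(n) = 3n + 3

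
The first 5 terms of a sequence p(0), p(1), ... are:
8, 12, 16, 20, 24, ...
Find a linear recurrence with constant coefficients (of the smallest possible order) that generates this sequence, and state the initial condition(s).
Look for the lowest-order linear relation among consecutive terms.
Observation: consecutive differences are constant (= 4).
Check at n=2: 1·12 + 4 = 16. ✓

p(n) = p(n-1) + 4, p(0) = 8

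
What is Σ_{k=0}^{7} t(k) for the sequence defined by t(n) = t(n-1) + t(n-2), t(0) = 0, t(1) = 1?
Computing the sequence terms: 0, 1, 1, 2, 3, 5, 8, 13
Adding these values together:

33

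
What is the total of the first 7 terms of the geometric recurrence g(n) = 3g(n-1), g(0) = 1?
Computing the sequence terms: 1, 3, 9, 27, 81, 243, 729
Adding these values together:

1093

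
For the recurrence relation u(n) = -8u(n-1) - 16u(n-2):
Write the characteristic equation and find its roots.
Substitute u(n) = rⁿ and divide through by rⁿ⁻²: r² + 8r + 16 = 0
Factor: (r + 4)² = 0, so r = -4 (double root).
General solution: u(n) = (A + Bn)·(-4)ⁿ

Characteristic: r² + 8r + 16 = 0, Roots: r = -4 (double root)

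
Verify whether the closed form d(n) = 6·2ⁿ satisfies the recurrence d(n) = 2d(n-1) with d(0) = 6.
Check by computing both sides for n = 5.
From the recurrence with d(0) = 6:
  d(0) = 6, d(1) = 12, d(2) = 24, d(3) = 48, d(4) = 96, d(5) = 192
  so the recurrence gives d(5) = 192.
From the proposed closed form d(n) = 6·2ⁿ:
  d(5) = 192.
Both sides give 192 at n = 5, and the initial condition(s) match, so the closed form is consistent.

Yes, the closed form is correct.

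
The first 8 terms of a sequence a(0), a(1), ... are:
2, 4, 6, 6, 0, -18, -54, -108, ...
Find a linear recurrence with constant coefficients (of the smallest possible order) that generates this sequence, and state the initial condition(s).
Look for the lowest-order linear relation among consecutive terms.
Observation: a(n) - 3·a(n-1) - (-3)·a(n-2) = 0 holds for the shown terms, and no order-1 relation a(n) = α·a(n-1) + β fits.
Check at n=3: 3·6 + (-3)·4 = 6. ✓

a(n) = 3a(n-1) - 3a(n-2), a(0) = 2, a(1) = 4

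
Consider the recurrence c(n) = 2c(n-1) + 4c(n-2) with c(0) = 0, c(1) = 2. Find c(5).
Computing the sequence terms:
0, 2, 4, 16, 48, 160

160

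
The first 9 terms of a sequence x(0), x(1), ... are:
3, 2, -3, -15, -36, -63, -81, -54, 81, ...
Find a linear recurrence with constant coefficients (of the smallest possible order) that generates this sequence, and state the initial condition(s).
Look for the lowest-order linear relation among consecutive terms.
Observation: x(n) - 3·x(n-1) - (-3)·x(n-2) = 0 holds for the shown terms, and no order-1 relation x(n) = α·x(n-1) + β fits.
Check at n=3: 3·-3 + (-3)·2 = -15. ✓

x(n) = 3x(n-1) - 3x(n-2), x(0) = 3, x(1) = 2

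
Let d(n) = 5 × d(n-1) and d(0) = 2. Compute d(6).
Computing step by step:
d(0) = 2
d(1) = 5 × 2 = 10
d(2) = 5 × 10 = 50
d(3) = 5 × 50 = 250
d(4) = 5 × 250 = 1250
d(5) = 5 × 1250 = 6250
d(6) = 5 × 6250 = 31250

31250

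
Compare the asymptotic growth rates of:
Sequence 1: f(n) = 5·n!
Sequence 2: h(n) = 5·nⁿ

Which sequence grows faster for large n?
Comparing growth rates:
Growth-rate hierarchy: log n ≺ any polynomial ≺ any exponential cⁿ (c>1) ≺ n! ≺ nⁿ.
super-exponential nⁿ dominates factorial asymptotically.

h(n) grows faster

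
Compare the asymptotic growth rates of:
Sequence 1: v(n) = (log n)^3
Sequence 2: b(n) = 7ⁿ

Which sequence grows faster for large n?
Comparing growth rates:
Growth-rate hierarchy: log n ≺ any polynomial ≺ any exponential cⁿ (c>1) ≺ n! ≺ nⁿ.
exponential base 7 dominates polylogarithmic (log n)^3 asymptotically.

b(n) grows faster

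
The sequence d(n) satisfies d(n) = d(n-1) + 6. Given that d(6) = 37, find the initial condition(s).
d(6) = d(0) + 6·6, so d(0) = 37 - 36 = 1.

d(0) = 1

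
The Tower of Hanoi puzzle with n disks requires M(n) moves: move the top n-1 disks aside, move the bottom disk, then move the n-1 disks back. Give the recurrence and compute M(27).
Moving n disks = move the top n-1 disks aside (M(n-1) moves) + move the largest disk (1 move) + move the n-1 disks back on top (M(n-1) moves), so M(n) = 2M(n-1) + 1, with M(1) = 1 (a single disk takes one move).
First terms: 1, 3, 7, 15, 31, 63, … — each is one less than a power of 2. Indeed M(n) + 1 = 2(M(n-1) + 1) with M(1) + 1 = 2, so M(n) + 1 = 2ⁿ and M(n) = 2ⁿ - 1.
Hence M(27) = 2^27 - 1 = 134217728 - 1 = 134217727.

M(n) = 2M(n-1) + 1, M(1) = 1; M(27) = 134217727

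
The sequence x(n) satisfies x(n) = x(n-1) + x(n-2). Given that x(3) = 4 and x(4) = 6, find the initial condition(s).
Work backwards using x(k) = x(k+2) - x(k+1):
x(2) = x(4) - x(3) = 6 - 4 = 2
x(1) = x(3) - x(2) = 4 - 2 = 2
x(0) = x(2) - x(1) = 2 - 2 = 0

x(0) = 0, x(1) = 2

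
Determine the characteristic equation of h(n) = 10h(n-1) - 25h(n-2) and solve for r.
Substitute h(n) = rⁿ and divide through by rⁿ⁻²: r² - 10r + 25 = 0
Factor: (r - 5)² = 0, so r = 5 (double root).
General solution: h(n) = (A + Bn)·5ⁿ

Characteristic: r² - 10r + 25 = 0, Roots: r = 5 (double root)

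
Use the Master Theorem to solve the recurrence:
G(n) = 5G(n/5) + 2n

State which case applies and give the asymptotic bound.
Master Theorem template: G(n) = a·G(n/b) + f(n).
Here: a=5, b=5, f(n)=2n
Compute log_b(a) = log_5(5) = 1.
f(n) = 2n = Θ(n). Case 2: G(n) = Θ(n log n).

Case 2: G(n) = Θ(n log n)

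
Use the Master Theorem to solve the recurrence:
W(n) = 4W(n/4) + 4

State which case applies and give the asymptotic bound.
Master Theorem template: W(n) = a·W(n/b) + f(n).
Here: a=4, b=4, f(n)=4
Compute log_b(a) = log_4(4) = 1.
f(n) = 4 = O(n^(1-ε)) with ε = 1. Case 1: W(n) = Θ(n^log_b(a)) = Θ(n).

Case 1: W(n) = Θ(n)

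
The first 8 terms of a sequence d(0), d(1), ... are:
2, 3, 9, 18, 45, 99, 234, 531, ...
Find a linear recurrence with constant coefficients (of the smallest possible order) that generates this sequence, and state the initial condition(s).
Look for the lowest-order linear relation among consecutive terms.
Observation: d(n) - 1·d(n-1) - (3)·d(n-2) = 0 holds for the shown terms, and no order-1 relation d(n) = α·d(n-1) + β fits.
Check at n=3: 1·9 + (3)·3 = 18. ✓

d(n) = d(n-1) + 3d(n-2), d(0) = 2, d(1) = 3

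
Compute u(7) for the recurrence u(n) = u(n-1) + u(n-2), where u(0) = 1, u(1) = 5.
Computing the sequence terms:
1, 5, 6, 11, 17, 28, 45, 73

73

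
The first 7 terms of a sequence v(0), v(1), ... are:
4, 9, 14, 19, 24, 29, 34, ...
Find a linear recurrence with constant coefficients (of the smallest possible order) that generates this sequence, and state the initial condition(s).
Look for the lowest-order linear relation among consecutive terms.
Observation: consecutive differences are constant (= 5).
Check at n=2: 1·9 + 5 = 14. ✓

v(n) = v(n-1) + 5, v(0) = 4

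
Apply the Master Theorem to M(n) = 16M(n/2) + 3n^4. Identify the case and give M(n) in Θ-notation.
Master Theorem template: M(n) = a·M(n/b) + f(n).
Here: a=16, b=2, f(n)=3n^4
Compute log_b(a) = log_2(16) = 4.
f(n) = 3n^4 = Θ(n^4). Case 2: M(n) = Θ(n^4 log n).

Case 2: M(n) = Θ(n^4 log n)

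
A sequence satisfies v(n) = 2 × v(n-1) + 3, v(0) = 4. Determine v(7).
Computing step by step:
v(0) = 4
v(1) = 2 × 4 + 3 = 11
v(2) = 2 × 11 + 3 = 25
v(3) = 2 × 25 + 3 = 53
v(4) = 2 × 53 + 3 = 109
v(5) = 2 × 109 + 3 = 221
v(6) = 2 × 221 + 3 = 445
v(7) = 2 × 445 + 3 = 893

893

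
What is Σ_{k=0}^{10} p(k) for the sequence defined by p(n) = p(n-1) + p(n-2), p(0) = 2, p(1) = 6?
Computing the sequence terms: 2, 6, 8, 14, 22, 36, 58, 94, 152, 246, 398
Adding these values together:

1036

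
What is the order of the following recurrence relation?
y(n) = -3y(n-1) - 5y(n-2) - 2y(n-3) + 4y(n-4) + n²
The order is the largest lag k for which y(n-k) appears. Here the deepest term is y(n-4) (the n² term is non-homogeneous and does not affect the order), so the order is 4.

Order 4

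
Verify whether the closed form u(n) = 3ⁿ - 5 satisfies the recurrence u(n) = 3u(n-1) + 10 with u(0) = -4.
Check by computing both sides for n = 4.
From the recurrence with u(0) = -4:
  u(0) = -4, u(1) = -2, u(2) = 4, u(3) = 22, u(4) = 76
  so the recurrence gives u(4) = 76.
From the proposed closed form u(n) = 3ⁿ - 5:
  u(4) = 76.
Both sides give 76 at n = 4, and the initial condition(s) match, so the closed form is consistent.

Yes, the closed form is correct.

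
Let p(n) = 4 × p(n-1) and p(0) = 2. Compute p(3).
Computing step by step:
p(0) = 2
p(1) = 4 × 2 = 8
p(2) = 4 × 8 = 32
p(3) = 4 × 32 = 128

128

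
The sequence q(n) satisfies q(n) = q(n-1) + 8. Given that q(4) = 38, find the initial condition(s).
q(4) = q(0) + 4·8, so q(0) = 38 - 32 = 6.

q(0) = 6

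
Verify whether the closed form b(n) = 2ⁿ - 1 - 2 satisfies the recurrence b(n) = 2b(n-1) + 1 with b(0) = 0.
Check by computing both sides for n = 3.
From the recurrence with b(0) = 0:
  b(0) = 0, b(1) = 1, b(2) = 3, b(3) = 7
  so the recurrence gives b(3) = 7.
From the proposed closed form b(n) = 2ⁿ - 1 - 2:
  b(3) = 5.
The recurrence gives 7 but the closed form gives 5, so the closed form does not satisfy the recurrence.

No, the closed form is incorrect.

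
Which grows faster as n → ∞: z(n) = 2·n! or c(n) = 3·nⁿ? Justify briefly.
Comparing growth rates:
Growth-rate hierarchy: log n ≺ any polynomial ≺ any exponential cⁿ (c>1) ≺ n! ≺ nⁿ.
super-exponential nⁿ dominates factorial asymptotically.

c(n) grows faster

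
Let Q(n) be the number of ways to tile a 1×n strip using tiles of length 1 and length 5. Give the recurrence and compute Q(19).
Condition on the last tile: it has length 1 (leaving a 1×(n-1) strip) or length 5 (leaving a 1×(n-5) strip), so Q(n) = Q(n-1) + Q(n-5) (order-5 linear recurrence).
For 0 ≤ i < 5 only unit tiles fit, so Q(i) = 1.
Iterating the recurrence: Q(5) = 2, Q(6) = 3, Q(7) = 4, Q(8) = 5, Q(9) = 6, Q(10) = 8, Q(11) = 11, Q(12) = 15, Q(13) = 20, Q(14) = 26, Q(15) = 34, Q(16) = 45, Q(17) = 60, Q(18) = 80, Q(19) = 106.

Q(n) = Q(n-1) + Q(n-5), with Q(i) = 1 for 0 ≤ i < 5; Q(19) = 106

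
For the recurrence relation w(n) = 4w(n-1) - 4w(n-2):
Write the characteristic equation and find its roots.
Substitute w(n) = rⁿ and divide through by rⁿ⁻²: r² - 4r + 4 = 0
Factor: (r - 2)² = 0, so r = 2 (double root).
General solution: w(n) = (A + Bn)·2ⁿ

Characteristic: r² - 4r + 4 = 0, Roots: r = 2 (double root)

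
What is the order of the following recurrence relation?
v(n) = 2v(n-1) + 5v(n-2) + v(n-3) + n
The order is the largest lag k for which v(n-k) appears. Here the deepest term is v(n-3) (the n term is non-homogeneous and does not affect the order), so the order is 3.

Order 3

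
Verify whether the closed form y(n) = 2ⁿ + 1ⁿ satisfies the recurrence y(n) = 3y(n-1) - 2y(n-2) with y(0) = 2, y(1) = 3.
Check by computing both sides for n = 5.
From the recurrence with y(0) = 2, y(1) = 3:
  y(0) = 2, y(1) = 3, y(2) = 5, y(3) = 9, y(4) = 17, y(5) = 33
  so the recurrence gives y(5) = 33.
From the proposed closed form y(n) = 2ⁿ + 1ⁿ:
  y(5) = 33.
Both sides give 33 at n = 5, and the initial condition(s) match, so the closed form is consistent.

Yes, the closed form is correct.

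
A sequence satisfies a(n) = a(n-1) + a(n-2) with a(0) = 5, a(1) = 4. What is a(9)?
Computing the sequence terms:
5, 4, 9, 13, 22, 35, 57, 92, 149, 241

241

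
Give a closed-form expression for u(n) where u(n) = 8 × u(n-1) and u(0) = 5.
Recurrence: u(n) = 8 × u(n-1), initial: u(0) = 5.
Each term is 8 times the previous, so this is geometric with ratio 8. After n steps: u(n) = u(0)·8ⁿ = 5·8ⁿ.

u(n) = 5·8ⁿ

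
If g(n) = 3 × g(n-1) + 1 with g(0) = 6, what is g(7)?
Computing step by step:
g(0) = 6
g(1) = 3 × 6 + 1 = 19
g(2) = 3 × 19 + 1 = 58
g(3) = 3 × 58 + 1 = 175
g(4) = 3 × 175 + 1 = 526
g(5) = 3 × 526 + 1 = 1579
g(6) = 3 × 1579 + 1 = 4738
g(7) = 3 × 4738 + 1 = 14215

14215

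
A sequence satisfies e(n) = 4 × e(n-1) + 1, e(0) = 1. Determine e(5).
Computing step by step:
e(0) = 1
e(1) = 4 × 1 + 1 = 5
e(2) = 4 × 5 + 1 = 21
e(3) = 4 × 21 + 1 = 85
e(4) = 4 × 85 + 1 = 341
e(5) = 4 × 341 + 1 = 1365

1365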